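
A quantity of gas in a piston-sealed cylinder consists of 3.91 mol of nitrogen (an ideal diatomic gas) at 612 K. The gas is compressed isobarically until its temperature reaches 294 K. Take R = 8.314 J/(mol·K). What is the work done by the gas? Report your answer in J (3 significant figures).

W ≈ -10300 J

Isobaric: W = P ΔV = nR ΔT.
W = (3.91)(8.314)(294 − 612) = -10337 J.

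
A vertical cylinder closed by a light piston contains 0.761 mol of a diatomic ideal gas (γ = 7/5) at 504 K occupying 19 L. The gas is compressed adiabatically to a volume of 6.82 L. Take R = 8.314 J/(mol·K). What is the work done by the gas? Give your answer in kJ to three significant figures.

Adiabatic: TV^(γ−1) = const with γ = 7/5.
T₂ = T₁ (V₁/V₂)^(γ−1) = 504 × (19/6.82)^0.4 = 504 × 1.507 = 759.3 K.
W_by = nCᵥ(T₁ − T₂) = (0.761)(20.79)(504 − 759.3) = -4038 J.

W ≈ -4.04 kJ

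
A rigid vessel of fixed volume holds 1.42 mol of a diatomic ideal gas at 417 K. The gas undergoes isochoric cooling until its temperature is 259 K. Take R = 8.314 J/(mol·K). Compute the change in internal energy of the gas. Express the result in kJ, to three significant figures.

ΔU ≈ -4.66 kJ

Constant volume ⇒ W = 0, so Q = ΔU = nCᵥΔT with Cᵥ = 5R/2 = 20.79 J/(mol·K).
ΔU = (1.42)(20.79)(259 − 417) = -4663 J.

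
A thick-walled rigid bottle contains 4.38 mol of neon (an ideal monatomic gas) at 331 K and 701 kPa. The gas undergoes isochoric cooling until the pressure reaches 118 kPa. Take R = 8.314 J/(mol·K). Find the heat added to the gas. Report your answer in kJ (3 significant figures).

Q ≈ -15.0 kJ

Constant volume ⇒ W = 0, so Q = ΔU = nCᵥΔT with Cᵥ = 3R/2 = 12.47 J/(mol·K).
At constant V, T₂/T₁ = P₂/P₁ ⇒ ΔT = T₁(P₂/P₁ − 1) = 331·(118/701 − 1) = -275.3 K.
ΔU = (4.38)(12.47)(-275.3) = -15037 J.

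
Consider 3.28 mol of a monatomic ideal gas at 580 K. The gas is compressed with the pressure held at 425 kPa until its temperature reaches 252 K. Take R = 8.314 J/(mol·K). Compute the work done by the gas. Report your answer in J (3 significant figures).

W ≈ -8940 J

Isobaric: W = P ΔV = nR ΔT.
W = (3.28)(8.314)(252 − 580) = -8945 J.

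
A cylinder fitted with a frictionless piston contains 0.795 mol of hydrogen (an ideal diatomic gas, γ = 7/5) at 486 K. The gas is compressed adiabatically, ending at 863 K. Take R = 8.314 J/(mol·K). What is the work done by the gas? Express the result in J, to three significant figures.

W ≈ -6230 J

Adiabatic ⇒ Q = 0, so W_by = −ΔU = nCᵥ(T₁ − T₂).
Cᵥ = 5R/2 = 20.79 J/(mol·K).
W = (0.795)(20.79)(486 − 863) = -6230 J.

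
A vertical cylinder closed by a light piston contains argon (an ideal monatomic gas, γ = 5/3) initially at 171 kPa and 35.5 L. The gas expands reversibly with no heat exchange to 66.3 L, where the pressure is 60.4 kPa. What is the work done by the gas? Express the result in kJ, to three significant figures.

Adiabatic: W = (P₁V₁ − P₂V₂)/(γ − 1) with γ = 5/3.
P₁V₁ = 6070 J, P₂V₂ = 4005 J.
W = (6070 − 4005) / 0.6667 = 3099 J.

W ≈ 3.10 kJ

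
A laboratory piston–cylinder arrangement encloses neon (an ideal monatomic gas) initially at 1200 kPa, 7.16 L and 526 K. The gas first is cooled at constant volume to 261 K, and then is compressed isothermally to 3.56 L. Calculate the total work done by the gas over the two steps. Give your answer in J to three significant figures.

Step 1 (isochoric): W = 0 (constant volume).
After step 1: P = 595.4 kPa (V unchanged).
Step 2 (isothermal): W = P₁V₁ ln(V₂/V₁) = (4263) ln(3.56/7.16) = -2979 J.
W_total = 0 − 2979 = -2979 J.

W_total ≈ -2980 J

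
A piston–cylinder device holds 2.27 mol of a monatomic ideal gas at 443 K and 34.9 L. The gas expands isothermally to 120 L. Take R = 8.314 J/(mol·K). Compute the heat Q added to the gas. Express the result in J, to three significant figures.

Q ≈ 10300 J

Isothermal ⇒ ΔU = 0, so Q = W = nRT ln(V₂/V₁).
Q = (2.27)(8.314)(443) ln(120/34.9) = 8361 × 1.235 = 10325 J.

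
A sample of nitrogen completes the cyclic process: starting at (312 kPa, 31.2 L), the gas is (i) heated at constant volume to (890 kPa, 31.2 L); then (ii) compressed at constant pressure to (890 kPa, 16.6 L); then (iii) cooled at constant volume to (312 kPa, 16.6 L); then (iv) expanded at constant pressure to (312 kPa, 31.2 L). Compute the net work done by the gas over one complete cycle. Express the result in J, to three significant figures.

Constant-volume legs do no work.
W(ii) = (890)(16.6 − 31.2) = -12994 J; W(iv) = (312)(31.2 − 16.6) = 4555 J.
W_net = -12994 + 4555 = -8439 J (the counter-clockwise enclosed area).

W_net ≈ -8440 J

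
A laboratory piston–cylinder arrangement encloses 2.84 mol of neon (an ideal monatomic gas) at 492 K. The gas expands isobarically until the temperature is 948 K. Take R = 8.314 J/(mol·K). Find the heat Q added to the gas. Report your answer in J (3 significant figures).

Isobaric: W = nRΔT = (2.84)(8.314)(456) = 10767 J.
ΔU = nCᵥΔT with Cᵥ = 3R/2: ΔU = (2.84)(12.47)(456) = 16150 J.
Q = ΔU + W = 16150 + 10767 = 26917 J.

Q ≈ 26900 J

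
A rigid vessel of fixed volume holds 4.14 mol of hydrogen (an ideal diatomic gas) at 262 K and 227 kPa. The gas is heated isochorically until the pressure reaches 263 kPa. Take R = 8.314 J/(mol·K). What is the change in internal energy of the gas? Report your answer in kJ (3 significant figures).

ΔU ≈ 3.58 kJ

Constant volume ⇒ W = 0, so Q = ΔU = nCᵥΔT with Cᵥ = 5R/2 = 20.79 J/(mol·K).
At constant V, T₂/T₁ = P₂/P₁ ⇒ ΔT = T₁(P₂/P₁ − 1) = 262·(263/227 − 1) = 41.55 K.
ΔU = (4.14)(20.79)(41.55) = 3575 J.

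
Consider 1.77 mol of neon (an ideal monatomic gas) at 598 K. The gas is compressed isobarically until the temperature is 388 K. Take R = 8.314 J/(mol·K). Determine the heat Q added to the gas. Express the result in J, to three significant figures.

Isobaric: W = nRΔT = (1.77)(8.314)(-210) = -3090 J.
ΔU = nCᵥΔT with Cᵥ = 3R/2: ΔU = (1.77)(12.47)(-210) = -4635 J.
Q = ΔU + W = -4635 − 3090 = -7726 J.

Q ≈ -7730 J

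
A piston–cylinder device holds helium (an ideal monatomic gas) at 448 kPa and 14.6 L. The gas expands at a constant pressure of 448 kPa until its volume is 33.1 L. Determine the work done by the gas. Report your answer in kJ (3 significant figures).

W ≈ 8.29 kJ

Isobaric: W = P ΔV.
W = (448 kPa)(33.1 − 14.6 L) = (448)(18.5) = 8288 J.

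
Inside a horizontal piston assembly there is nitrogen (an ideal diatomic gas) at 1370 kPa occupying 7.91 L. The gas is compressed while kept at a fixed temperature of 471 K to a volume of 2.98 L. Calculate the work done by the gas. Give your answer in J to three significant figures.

Isothermal: W = nRT ln(V₂/V₁) = P₁V₁ ln(V₂/V₁).
P₁V₁ = (1370 kPa)(7.91 L) = 10837 J.
W = 10837 × ln(2.98/7.91) = 10837 × -0.9762
W_by_gas = -10579 J.

W ≈ -10600 J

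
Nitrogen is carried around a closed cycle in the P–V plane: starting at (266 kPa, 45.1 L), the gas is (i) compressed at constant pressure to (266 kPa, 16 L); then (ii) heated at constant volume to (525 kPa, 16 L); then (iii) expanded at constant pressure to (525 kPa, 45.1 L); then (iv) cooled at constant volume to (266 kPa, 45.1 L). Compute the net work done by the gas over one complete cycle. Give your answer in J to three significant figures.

Constant-volume legs do no work.
W(i) = (266)(16 − 45.1) = -7741 J; W(iii) = (525)(45.1 − 16) = 15278 J.
W_net = -7741 + 15278 = 7537 J (the clockwise enclosed area).

W_net ≈ 7540 J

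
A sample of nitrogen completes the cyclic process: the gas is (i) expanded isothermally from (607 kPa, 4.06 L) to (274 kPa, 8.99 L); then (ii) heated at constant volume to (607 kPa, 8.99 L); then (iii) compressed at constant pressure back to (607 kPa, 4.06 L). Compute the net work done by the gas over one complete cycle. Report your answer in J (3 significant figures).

Leg (i): W = PᵢVᵢ ln(V_f/Vᵢ) = (2464) ln(8.99/4.06) = 1959 J.
Leg (ii): W = 0.
Leg (iii): W = PΔV = (607)(4.06 − 8.99) = -2993 J.
W_net = 1959 − 2993 = -1033 J.

W_net ≈ -1030 J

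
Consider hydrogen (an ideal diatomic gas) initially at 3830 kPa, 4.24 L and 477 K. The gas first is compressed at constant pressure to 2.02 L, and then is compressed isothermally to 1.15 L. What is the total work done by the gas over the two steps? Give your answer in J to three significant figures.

W_total ≈ -12900 J

Step 1 (isobaric): W = PΔV = (3830 kPa)(2.02 − 4.24 L) = -8503 J.
After step 1: P = 3830 kPa, V = 2.02 L, T = 227.2 K.
Step 2 (isothermal): W = P₁V₁ ln(V₂/V₁) = (7737) ln(1.15/2.02) = -4358 J.
W_total = -8503 − 4358 = -12861 J.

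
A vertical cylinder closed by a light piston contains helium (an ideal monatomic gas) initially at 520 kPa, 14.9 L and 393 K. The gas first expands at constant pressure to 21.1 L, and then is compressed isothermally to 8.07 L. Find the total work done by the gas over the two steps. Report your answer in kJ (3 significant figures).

Step 1 (isobaric): W = PΔV = (520 kPa)(21.1 − 14.9 L) = 3224 J.
After step 1: P = 520 kPa, V = 21.1 L, T = 556.5 K.
Step 2 (isothermal): W = P₁V₁ ln(V₂/V₁) = (10972) ln(8.07/21.1) = -10545 J.
W_total = 3224 − 10545 = -7321 J.

W_total ≈ -7.32 kJ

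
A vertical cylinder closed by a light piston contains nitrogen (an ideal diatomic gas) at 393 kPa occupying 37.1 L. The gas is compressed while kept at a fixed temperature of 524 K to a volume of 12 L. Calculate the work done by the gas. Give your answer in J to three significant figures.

W ≈ -16500 J

Isothermal: W = nRT ln(V₂/V₁) = P₁V₁ ln(V₂/V₁).
P₁V₁ = (393 kPa)(37.1 L) = 14580 J.
W = 14580 × ln(12/37.1) = 14580 × -1.129
W_by_gas = -16457 J.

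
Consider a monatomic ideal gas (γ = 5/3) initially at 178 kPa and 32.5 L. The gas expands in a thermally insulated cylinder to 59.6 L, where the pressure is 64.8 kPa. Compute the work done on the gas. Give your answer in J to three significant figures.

W ≈ -2880 J

Adiabatic: W = (P₁V₁ − P₂V₂)/(γ − 1) with γ = 5/3.
P₁V₁ = 5785 J, P₂V₂ = 3862 J.
W = (5785 − 3862) / 0.6667 = 2884 J.
Work on gas = −W_by = -2884 J.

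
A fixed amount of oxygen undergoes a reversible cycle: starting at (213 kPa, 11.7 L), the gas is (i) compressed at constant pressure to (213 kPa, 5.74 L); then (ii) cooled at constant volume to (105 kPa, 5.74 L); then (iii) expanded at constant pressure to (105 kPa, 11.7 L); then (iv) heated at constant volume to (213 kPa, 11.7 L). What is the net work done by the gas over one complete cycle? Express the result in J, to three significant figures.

W_net ≈ -644 J

Constant-volume legs do no work.
W(i) = (213)(5.74 − 11.7) = -1269 J; W(iii) = (105)(11.7 − 5.74) = 625.8 J.
W_net = -1269 + 625.8 = -643.7 J (the counter-clockwise enclosed area).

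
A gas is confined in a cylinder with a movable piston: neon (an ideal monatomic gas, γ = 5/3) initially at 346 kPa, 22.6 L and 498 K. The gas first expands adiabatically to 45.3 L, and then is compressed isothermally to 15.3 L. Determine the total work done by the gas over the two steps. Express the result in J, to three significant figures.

W_total ≈ -988 J

Step 1 (adiabatic): W = (P₁V₁ − P₂V₂)/(γ−1) = (7820 − 4919)/0.667 = 4351 J.
After step 1: P = 108.6 kPa, V = 45.3 L, T = 313.3 K.
Step 2 (isothermal): W = P₁V₁ ln(V₂/V₁) = (4919) ln(15.3/45.3) = -5339 J.
W_total = 4351 − 5339 = -987.9 J.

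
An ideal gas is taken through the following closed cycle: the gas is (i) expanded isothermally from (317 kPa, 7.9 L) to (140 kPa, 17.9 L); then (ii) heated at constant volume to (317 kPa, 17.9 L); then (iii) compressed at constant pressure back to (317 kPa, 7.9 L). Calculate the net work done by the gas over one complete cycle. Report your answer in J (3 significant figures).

W_net ≈ -1120 J

Leg (i): W = PᵢVᵢ ln(V_f/Vᵢ) = (2504) ln(17.9/7.9) = 2048 J.
Leg (ii): W = 0.
Leg (iii): W = PΔV = (317)(7.9 − 17.9) = -3170 J.
W_net = 2048 − 3170 = -1122 J.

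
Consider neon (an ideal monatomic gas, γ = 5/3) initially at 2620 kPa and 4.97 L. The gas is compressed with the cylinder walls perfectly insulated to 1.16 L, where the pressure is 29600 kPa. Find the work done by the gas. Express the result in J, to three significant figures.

W ≈ -32000 J

Adiabatic: W = (P₁V₁ − P₂V₂)/(γ − 1) with γ = 5/3.
P₁V₁ = 13021 J, P₂V₂ = 34336 J.
W = (13021 − 34336) / 0.6667 = -31972 J.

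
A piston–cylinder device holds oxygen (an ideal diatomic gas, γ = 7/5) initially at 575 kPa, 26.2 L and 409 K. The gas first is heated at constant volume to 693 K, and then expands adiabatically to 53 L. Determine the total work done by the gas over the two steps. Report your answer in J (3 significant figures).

Step 1 (isochoric): W = 0 (constant volume).
After step 1: P = 974.3 kPa (V unchanged).
Step 2 (adiabatic): W = (P₁V₁ − P₂V₂)/(γ−1) = (25526 − 19257)/0.4 = 15672 J.
W_total = 0 + 15672 = 15672 J.

W_total ≈ 15700 J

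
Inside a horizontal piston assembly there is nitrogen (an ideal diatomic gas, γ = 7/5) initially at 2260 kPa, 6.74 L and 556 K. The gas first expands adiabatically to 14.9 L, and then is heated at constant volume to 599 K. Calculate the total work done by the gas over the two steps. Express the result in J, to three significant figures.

Step 1 (adiabatic): W = (P₁V₁ − P₂V₂)/(γ−1) = (15232 − 11091)/0.4 = 10354 J.
Step 2 (isochoric): W = 0 (constant volume).
W_total = 10354 + 0 = 10354 J.

W_total ≈ 10400 J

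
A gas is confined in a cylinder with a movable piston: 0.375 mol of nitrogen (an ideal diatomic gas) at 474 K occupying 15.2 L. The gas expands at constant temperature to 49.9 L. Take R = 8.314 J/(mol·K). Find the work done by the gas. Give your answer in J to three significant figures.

W ≈ 1760 J

Isothermal: W = nRT ln(V₂/V₁).
W = (0.375)(8.314)(474) × ln(49.9/15.2)
  = 1478 × 1.189
W_by_gas = 1757 J.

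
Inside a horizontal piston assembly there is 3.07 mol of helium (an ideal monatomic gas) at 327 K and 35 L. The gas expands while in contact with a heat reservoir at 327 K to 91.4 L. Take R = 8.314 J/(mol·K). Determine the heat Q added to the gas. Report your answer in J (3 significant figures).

Q ≈ 8010 J

Isothermal ⇒ ΔU = 0, so Q = W = nRT ln(V₂/V₁).
Q = (3.07)(8.314)(327) ln(91.4/35) = 8346 × 0.9599 = 8012 J.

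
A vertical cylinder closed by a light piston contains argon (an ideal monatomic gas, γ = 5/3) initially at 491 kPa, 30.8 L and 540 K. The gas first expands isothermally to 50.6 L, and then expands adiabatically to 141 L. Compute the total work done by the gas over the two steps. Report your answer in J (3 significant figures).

Step 1 (isothermal): W = P₁V₁ ln(V₂/V₁) = (15123) ln(50.6/30.8) = 7508 J.
After step 1: P = 298.9 kPa, V = 50.6 L, T = 540 K.
Step 2 (adiabatic): W = (P₁V₁ − P₂V₂)/(γ−1) = (15123 − 7637)/0.667 = 11229 J.
W_total = 7508 + 11229 = 18736 J.

W_total ≈ 18700 J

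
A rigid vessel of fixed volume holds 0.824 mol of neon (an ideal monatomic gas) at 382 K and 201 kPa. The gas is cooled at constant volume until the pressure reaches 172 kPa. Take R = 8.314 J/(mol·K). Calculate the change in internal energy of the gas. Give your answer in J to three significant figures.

ΔU ≈ -566 J

Constant volume ⇒ W = 0, so Q = ΔU = nCᵥΔT with Cᵥ = 3R/2 = 12.47 J/(mol·K).
At constant V, T₂/T₁ = P₂/P₁ ⇒ ΔT = T₁(P₂/P₁ − 1) = 382·(172/201 − 1) = -55.11 K.
ΔU = (0.824)(12.47)(-55.11) = -566.4 J.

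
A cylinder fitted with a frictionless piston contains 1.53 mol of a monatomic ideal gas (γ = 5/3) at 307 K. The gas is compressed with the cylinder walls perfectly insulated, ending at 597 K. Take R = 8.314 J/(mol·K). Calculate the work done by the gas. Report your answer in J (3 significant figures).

W ≈ -5530 J

Adiabatic ⇒ Q = 0, so W_by = −ΔU = nCᵥ(T₁ − T₂).
Cᵥ = 3R/2 = 12.47 J/(mol·K).
W = (1.53)(12.47)(307 − 597) = -5533 J.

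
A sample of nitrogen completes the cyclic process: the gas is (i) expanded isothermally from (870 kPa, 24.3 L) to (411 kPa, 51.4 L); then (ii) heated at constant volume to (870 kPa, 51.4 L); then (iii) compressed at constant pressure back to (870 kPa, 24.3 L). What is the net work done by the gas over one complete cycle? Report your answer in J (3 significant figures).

Leg (i): W = PᵢVᵢ ln(V_f/Vᵢ) = (21141) ln(51.4/24.3) = 15838 J.
Leg (ii): W = 0.
Leg (iii): W = PΔV = (870)(24.3 − 51.4) = -23577 J.
W_net = 15838 − 23577 = -7739 J.

W_net ≈ -7740 J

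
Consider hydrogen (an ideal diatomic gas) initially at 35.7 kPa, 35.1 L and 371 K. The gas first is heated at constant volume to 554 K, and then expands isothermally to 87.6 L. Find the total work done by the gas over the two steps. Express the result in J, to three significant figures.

W_total ≈ 1710 J

Step 1 (isochoric): W = 0 (constant volume).
After step 1: P = 53.31 kPa (V unchanged).
Step 2 (isothermal): W = P₁V₁ ln(V₂/V₁) = (1871) ln(87.6/35.1) = 1711 J.
W_total = 0 + 1711 = 1711 J.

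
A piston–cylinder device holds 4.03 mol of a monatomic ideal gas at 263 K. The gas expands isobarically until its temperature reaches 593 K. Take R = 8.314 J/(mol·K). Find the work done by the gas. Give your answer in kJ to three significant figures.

Isobaric: W = P ΔV = nR ΔT.
W = (4.03)(8.314)(593 − 263) = 11057 J.

W ≈ 11.1 kJ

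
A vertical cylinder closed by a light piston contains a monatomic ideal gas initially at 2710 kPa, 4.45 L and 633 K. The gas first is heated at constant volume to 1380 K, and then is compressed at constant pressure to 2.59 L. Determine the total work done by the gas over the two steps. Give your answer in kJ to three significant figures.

W_total ≈ -11.0 kJ

Step 1 (isochoric): W = 0 (constant volume).
After step 1: P = 5908 kPa (V unchanged).
Step 2 (isobaric): W = PΔV = (5908 kPa)(2.59 − 4.45 L) = -10989 J.
W_total = 0 − 10989 = -10989 J.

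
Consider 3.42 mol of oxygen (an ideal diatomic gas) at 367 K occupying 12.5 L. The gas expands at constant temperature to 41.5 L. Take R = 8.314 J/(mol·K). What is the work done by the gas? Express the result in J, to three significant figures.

W ≈ 12500 J

Isothermal: W = nRT ln(V₂/V₁).
W = (3.42)(8.314)(367) × ln(41.5/12.5)
  = 10435 × 1.2
W_by_gas = 12522 J.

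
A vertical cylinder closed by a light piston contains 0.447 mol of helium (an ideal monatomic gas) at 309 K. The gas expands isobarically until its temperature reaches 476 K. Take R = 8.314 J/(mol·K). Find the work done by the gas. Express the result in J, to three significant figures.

W ≈ 621 J

Isobaric: W = P ΔV = nR ΔT.
W = (0.447)(8.314)(476 − 309) = 620.6 J.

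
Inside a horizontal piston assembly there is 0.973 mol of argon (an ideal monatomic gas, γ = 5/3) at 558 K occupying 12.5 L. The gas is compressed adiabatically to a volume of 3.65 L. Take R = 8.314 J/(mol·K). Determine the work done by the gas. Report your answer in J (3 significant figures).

W ≈ -8610 J

Adiabatic: TV^(γ−1) = const with γ = 5/3.
T₂ = T₁ (V₁/V₂)^(γ−1) = 558 × (12.5/3.65)^0.667 = 558 × 2.272 = 1268 K.
W_by = nCᵥ(T₁ − T₂) = (0.973)(12.47)(558 − 1268) = -8613 J.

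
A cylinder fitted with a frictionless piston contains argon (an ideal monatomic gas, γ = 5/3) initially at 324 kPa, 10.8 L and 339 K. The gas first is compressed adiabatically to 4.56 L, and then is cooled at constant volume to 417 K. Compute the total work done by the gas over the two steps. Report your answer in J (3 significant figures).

W_total ≈ -4080 J

Step 1 (adiabatic): W = (P₁V₁ − P₂V₂)/(γ−1) = (3499 − 6217)/0.667 = -4077 J.
Step 2 (isochoric): W = 0 (constant volume).
W_total = -4077 + 0 = -4077 J.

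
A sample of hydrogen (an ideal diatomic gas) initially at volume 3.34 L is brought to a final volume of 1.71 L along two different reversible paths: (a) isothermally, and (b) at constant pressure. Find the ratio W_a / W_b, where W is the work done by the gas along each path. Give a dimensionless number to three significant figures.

W_a / W_b ≈ 1.37

Path (a) isothermal: W = P₁V₁ ln(V₂/V₁) → W_a/(P₁V₁) = -0.6695.
Path (b) isobaric: W = P₁(V₂ − V₁) → W_b/(P₁V₁) = -0.488.
W_a / W_b = -0.6695 / -0.488 = 1.372.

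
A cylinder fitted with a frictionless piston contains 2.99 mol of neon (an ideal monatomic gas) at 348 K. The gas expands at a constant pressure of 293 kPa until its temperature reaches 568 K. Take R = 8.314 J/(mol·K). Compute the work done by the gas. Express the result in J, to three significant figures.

W ≈ 5470 J

Isobaric: W = P ΔV = nR ΔT.
W = (2.99)(8.314)(568 − 348) = 5469 J.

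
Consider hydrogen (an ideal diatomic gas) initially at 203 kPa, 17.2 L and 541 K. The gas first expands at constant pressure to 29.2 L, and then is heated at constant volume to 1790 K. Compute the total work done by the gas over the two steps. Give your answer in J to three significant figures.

Step 1 (isobaric): W = PΔV = (203 kPa)(29.2 − 17.2 L) = 2436 J.
Step 2 (isochoric): W = 0 (constant volume).
W_total = 2436 + 0 = 2436 J.

W_total ≈ 2440 J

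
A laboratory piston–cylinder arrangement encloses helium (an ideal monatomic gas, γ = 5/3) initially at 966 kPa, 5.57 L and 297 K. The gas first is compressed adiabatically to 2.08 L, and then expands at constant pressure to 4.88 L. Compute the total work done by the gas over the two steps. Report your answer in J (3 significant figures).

Step 1 (adiabatic): W = (P₁V₁ − P₂V₂)/(γ−1) = (5381 − 10376)/0.667 = -7493 J.
After step 1: P = 4988 kPa, V = 2.08 L, T = 572.7 K.
Step 2 (isobaric): W = PΔV = (4988 kPa)(4.88 − 2.08 L) = 13968 J.
W_total = -7493 + 13968 = 6475 J.

W_total ≈ 6470 J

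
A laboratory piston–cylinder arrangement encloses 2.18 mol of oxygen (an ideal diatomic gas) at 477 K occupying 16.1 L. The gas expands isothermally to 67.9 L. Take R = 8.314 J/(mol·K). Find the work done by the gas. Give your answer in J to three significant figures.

Isothermal: W = nRT ln(V₂/V₁).
W = (2.18)(8.314)(477) × ln(67.9/16.1)
  = 8645 × 1.439
W_by_gas = 12443 J.

W ≈ 12400 J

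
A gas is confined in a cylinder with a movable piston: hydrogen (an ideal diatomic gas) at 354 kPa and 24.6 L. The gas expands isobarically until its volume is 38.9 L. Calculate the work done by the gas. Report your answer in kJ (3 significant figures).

W ≈ 5.06 kJ

Isobaric: W = P ΔV.
W = (354 kPa)(38.9 − 24.6 L) = (354)(14.3) = 5062 J.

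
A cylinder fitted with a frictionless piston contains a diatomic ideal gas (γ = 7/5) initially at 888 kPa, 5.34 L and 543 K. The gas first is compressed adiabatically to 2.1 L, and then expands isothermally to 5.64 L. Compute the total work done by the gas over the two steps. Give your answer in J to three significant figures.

Step 1 (adiabatic): W = (P₁V₁ − P₂V₂)/(γ−1) = (4742 − 6888)/0.4 = -5365 J.
After step 1: P = 3280 kPa, V = 2.1 L, T = 788.7 K.
Step 2 (isothermal): W = P₁V₁ ln(V₂/V₁) = (6888) ln(5.64/2.1) = 6805 J.
W_total = -5365 + 6805 = 1440 J.

W_total ≈ 1440 J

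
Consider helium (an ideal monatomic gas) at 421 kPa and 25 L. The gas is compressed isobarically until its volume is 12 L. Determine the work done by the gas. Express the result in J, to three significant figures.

W ≈ -5470 J

Isobaric: W = P ΔV.
W = (421 kPa)(12 − 25 L) = (421)(-13) = -5473 J.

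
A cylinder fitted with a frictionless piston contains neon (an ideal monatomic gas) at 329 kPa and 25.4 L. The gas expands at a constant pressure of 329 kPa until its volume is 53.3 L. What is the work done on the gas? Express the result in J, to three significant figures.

Isobaric: W = P ΔV.
W = (329 kPa)(53.3 − 25.4 L) = (329)(27.9) = 9179 J.
Work on gas = −W_by = -9179 J.

W ≈ -9180 J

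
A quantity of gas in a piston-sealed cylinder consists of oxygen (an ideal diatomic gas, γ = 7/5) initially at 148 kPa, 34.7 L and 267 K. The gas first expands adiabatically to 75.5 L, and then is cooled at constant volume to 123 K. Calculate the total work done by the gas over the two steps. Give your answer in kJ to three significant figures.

W_total ≈ 3.43 kJ

Step 1 (adiabatic): W = (P₁V₁ − P₂V₂)/(γ−1) = (5136 − 3763)/0.4 = 3431 J.
Step 2 (isochoric): W = 0 (constant volume).
W_total = 3431 + 0 = 3431 J.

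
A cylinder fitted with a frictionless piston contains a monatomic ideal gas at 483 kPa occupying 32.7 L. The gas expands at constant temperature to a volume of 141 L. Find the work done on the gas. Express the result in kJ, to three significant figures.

Isothermal: W = nRT ln(V₂/V₁) = P₁V₁ ln(V₂/V₁).
P₁V₁ = (483 kPa)(32.7 L) = 15794 J.
W = 15794 × ln(141/32.7) = 15794 × 1.461
W_by_gas = 23081 J; work on gas = −W_by = -23081 J.

W ≈ -23.1 kJ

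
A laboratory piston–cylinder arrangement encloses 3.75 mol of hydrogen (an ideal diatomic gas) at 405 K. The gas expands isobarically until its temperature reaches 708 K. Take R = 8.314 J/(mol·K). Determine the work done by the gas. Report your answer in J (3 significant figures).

Isobaric: W = P ΔV = nR ΔT.
W = (3.75)(8.314)(708 − 405) = 9447 J.

W ≈ 9450 J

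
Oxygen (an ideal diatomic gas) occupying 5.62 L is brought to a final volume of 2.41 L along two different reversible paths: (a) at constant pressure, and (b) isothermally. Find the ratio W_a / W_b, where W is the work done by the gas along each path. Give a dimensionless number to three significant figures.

Path (a) isobaric: W = P₁(V₂ − V₁) → W_a/(P₁V₁) = -0.5712.
Path (b) isothermal: W = P₁V₁ ln(V₂/V₁) → W_b/(P₁V₁) = -0.8467.
W_a / W_b = -0.5712 / -0.8467 = 0.6746.

W_a / W_b ≈ 0.675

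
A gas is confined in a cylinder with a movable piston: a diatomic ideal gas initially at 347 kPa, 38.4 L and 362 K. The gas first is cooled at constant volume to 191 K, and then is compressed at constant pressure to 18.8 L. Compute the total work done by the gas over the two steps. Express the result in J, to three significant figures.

Step 1 (isochoric): W = 0 (constant volume).
After step 1: P = 183.1 kPa (V unchanged).
Step 2 (isobaric): W = PΔV = (183.1 kPa)(18.8 − 38.4 L) = -3588 J.
W_total = 0 − 3588 = -3588 J.

W_total ≈ -3590 J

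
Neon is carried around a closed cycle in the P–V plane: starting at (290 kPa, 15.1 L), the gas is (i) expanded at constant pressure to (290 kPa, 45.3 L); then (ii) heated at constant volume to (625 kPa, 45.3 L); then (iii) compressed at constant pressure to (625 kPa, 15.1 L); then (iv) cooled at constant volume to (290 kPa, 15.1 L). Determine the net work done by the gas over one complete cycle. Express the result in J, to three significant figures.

Constant-volume legs do no work.
W(i) = (290)(45.3 − 15.1) = 8758 J; W(iii) = (625)(15.1 − 45.3) = -18875 J.
W_net = 8758 − 18875 = -10117 J (the counter-clockwise enclosed area).

W_net ≈ -10100 J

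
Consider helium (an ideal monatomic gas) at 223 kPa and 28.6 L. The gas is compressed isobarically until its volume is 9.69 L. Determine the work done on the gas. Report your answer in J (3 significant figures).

Isobaric: W = P ΔV.
W = (223 kPa)(9.69 − 28.6 L) = (223)(-18.91) = -4217 J.
Work on gas = −W_by = 4217 J.

W ≈ 4220 J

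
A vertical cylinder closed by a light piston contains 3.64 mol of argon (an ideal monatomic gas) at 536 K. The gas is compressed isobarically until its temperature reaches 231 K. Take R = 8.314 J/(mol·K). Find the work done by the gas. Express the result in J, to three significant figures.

Isobaric: W = P ΔV = nR ΔT.
W = (3.64)(8.314)(231 − 536) = -9230 J.

W ≈ -9230 J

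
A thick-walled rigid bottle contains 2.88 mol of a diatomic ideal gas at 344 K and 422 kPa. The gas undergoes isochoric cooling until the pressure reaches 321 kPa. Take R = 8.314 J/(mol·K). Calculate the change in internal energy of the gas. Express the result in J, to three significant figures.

ΔU ≈ -4930 J

Constant volume ⇒ W = 0, so Q = ΔU = nCᵥΔT with Cᵥ = 5R/2 = 20.79 J/(mol·K).
At constant V, T₂/T₁ = P₂/P₁ ⇒ ΔT = T₁(P₂/P₁ − 1) = 344·(321/422 − 1) = -82.33 K.
ΔU = (2.88)(20.79)(-82.33) = -4928 J.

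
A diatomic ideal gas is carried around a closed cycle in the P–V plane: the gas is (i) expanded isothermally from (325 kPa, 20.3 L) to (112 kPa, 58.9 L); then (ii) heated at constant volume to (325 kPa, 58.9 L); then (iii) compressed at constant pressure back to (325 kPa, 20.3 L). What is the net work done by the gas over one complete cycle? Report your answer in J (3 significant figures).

Leg (i): W = PᵢVᵢ ln(V_f/Vᵢ) = (6598) ln(58.9/20.3) = 7028 J.
Leg (ii): W = 0.
Leg (iii): W = PΔV = (325)(20.3 − 58.9) = -12545 J.
W_net = 7028 − 12545 = -5517 J.

W_net ≈ -5520 J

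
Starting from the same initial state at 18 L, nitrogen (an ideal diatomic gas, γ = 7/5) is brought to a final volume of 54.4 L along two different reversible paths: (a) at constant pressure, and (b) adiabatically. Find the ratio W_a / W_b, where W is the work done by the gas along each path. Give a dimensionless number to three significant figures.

Path (a) isobaric: W = P₁(V₂ − V₁) → W_a/(P₁V₁) = 2.022.
Path (b) adiabatic: W = P₁V₁(1 − (V₁/V₂)^(γ−1))/(γ−1) → W_b/(P₁V₁) = 0.8938.
W_a / W_b = 2.022 / 0.8938 = 2.263.

W_a / W_b ≈ 2.26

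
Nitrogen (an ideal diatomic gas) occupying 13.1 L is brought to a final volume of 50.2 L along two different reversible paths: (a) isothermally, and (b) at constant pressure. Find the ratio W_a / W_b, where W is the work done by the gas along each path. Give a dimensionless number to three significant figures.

Path (a) isothermal: W = P₁V₁ ln(V₂/V₁) → W_a/(P₁V₁) = 1.343.
Path (b) isobaric: W = P₁(V₂ − V₁) → W_b/(P₁V₁) = 2.832.
W_a / W_b = 1.343 / 2.832 = 0.4744.

W_a / W_b ≈ 0.474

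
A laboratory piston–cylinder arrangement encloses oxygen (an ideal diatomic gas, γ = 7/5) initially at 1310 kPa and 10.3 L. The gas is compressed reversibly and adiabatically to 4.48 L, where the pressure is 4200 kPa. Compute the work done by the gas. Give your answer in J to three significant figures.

Adiabatic: W = (P₁V₁ − P₂V₂)/(γ − 1) with γ = 7/5.
P₁V₁ = 13493 J, P₂V₂ = 18816 J.
W = (13493 − 18816) / 0.4 = -13307 J.

W ≈ -13300 J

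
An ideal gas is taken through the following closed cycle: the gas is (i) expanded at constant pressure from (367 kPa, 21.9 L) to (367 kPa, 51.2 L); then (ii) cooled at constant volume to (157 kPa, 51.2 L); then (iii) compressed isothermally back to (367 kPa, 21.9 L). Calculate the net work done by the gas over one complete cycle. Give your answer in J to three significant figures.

W_net ≈ 3930 J

Leg (i): W = PΔV = (367)(51.2 − 21.9) = 10753 J.
Leg (ii): W = 0.
Leg (iii): W = PᵢVᵢ ln(V_f/Vᵢ) = (8038) ln(21.9/51.2) = -6827 J.
W_net = 10753 − 6827 = 3926 J.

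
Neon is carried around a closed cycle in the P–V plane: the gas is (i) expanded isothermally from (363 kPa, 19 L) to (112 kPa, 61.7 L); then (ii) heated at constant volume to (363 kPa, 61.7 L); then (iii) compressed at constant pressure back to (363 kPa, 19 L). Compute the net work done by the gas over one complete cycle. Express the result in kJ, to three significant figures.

W_net ≈ -7.38 kJ

Leg (i): W = PᵢVᵢ ln(V_f/Vᵢ) = (6897) ln(61.7/19) = 8124 J.
Leg (ii): W = 0.
Leg (iii): W = PΔV = (363)(19 − 61.7) = -15500 J.
W_net = 8124 − 15500 = -7377 J.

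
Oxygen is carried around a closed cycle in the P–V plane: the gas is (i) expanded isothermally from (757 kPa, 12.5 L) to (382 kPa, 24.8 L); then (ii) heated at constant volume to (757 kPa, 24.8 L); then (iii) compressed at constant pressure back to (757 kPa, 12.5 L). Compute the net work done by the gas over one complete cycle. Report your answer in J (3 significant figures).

W_net ≈ -2830 J

Leg (i): W = PᵢVᵢ ln(V_f/Vᵢ) = (9462) ln(24.8/12.5) = 6483 J.
Leg (ii): W = 0.
Leg (iii): W = PΔV = (757)(12.5 − 24.8) = -9311 J.
W_net = 6483 − 9311 = -2828 J.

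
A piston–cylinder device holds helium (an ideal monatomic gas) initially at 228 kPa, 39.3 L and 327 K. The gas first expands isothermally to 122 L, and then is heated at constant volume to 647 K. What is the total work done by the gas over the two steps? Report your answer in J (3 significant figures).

Step 1 (isothermal): W = P₁V₁ ln(V₂/V₁) = (8960) ln(122/39.3) = 10150 J.
Step 2 (isochoric): W = 0 (constant volume).
W_total = 10150 + 0 = 10150 J.

W_total ≈ 10200 J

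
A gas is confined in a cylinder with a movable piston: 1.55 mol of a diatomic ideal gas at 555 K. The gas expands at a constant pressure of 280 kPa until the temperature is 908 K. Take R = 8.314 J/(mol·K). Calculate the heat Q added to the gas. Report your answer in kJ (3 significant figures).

Isobaric: W = nRΔT = (1.55)(8.314)(353) = 4549 J.
ΔU = nCᵥΔT with Cᵥ = 5R/2: ΔU = (1.55)(20.79)(353) = 11373 J.
Q = ΔU + W = 11373 + 4549 = 15922 J.

Q ≈ 15.9 kJ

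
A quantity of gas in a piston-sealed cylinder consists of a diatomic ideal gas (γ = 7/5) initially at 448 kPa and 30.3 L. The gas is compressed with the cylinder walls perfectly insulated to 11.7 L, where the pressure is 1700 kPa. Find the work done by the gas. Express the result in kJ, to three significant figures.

W ≈ -15.8 kJ

Adiabatic: W = (P₁V₁ − P₂V₂)/(γ − 1) with γ = 7/5.
P₁V₁ = 13574 J, P₂V₂ = 19890 J.
W = (13574 − 19890) / 0.4 = -15789 J.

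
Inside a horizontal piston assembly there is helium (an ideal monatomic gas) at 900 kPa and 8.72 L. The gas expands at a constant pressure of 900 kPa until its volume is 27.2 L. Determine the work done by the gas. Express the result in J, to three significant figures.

Isobaric: W = P ΔV.
W = (900 kPa)(27.2 − 8.72 L) = (900)(18.48) = 16632 J.

W ≈ 16600 J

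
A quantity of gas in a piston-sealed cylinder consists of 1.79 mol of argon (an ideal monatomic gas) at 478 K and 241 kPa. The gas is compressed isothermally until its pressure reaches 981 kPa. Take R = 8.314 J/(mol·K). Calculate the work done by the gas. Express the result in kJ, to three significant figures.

W ≈ -9.99 kJ

Isothermal process: W = nRT ln(V₂/V₁) = nRT ln(P₁/P₂).
W = (1.79)(8.314)(478) × ln(241/981)
  = 7114 × ln(0.2457) = 7114 × -1.404
W_by_gas = -9986 J.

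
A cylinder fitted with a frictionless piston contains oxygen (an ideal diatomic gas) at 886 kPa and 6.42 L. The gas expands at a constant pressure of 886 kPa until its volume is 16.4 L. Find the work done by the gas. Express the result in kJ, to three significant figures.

W ≈ 8.84 kJ

Isobaric: W = P ΔV.
W = (886 kPa)(16.4 − 6.42 L) = (886)(9.98) = 8842 J.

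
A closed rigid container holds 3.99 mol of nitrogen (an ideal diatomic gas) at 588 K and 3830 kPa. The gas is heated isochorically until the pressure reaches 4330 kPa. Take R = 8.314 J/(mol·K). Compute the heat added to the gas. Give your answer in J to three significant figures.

Q ≈ 6370 J

Constant volume ⇒ W = 0, so Q = ΔU = nCᵥΔT with Cᵥ = 5R/2 = 20.79 J/(mol·K).
At constant V, T₂/T₁ = P₂/P₁ ⇒ ΔT = T₁(P₂/P₁ − 1) = 588·(4330/3830 − 1) = 76.76 K.
ΔU = (3.99)(20.79)(76.76) = 6366 J.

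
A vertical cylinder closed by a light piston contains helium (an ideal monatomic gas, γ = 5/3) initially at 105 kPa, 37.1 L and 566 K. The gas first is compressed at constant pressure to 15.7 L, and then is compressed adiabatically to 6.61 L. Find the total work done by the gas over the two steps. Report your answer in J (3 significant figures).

W_total ≈ -4180 J

Step 1 (isobaric): W = PΔV = (105 kPa)(15.7 − 37.1 L) = -2247 J.
After step 1: P = 105 kPa, V = 15.7 L, T = 239.5 K.
Step 2 (adiabatic): W = (P₁V₁ − P₂V₂)/(γ−1) = (1648 − 2935)/0.667 = -1929 J.
W_total = -2247 − 1929 = -4176 J.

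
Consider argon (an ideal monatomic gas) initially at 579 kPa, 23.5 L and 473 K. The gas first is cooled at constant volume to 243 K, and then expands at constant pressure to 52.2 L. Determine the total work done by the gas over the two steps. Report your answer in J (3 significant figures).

Step 1 (isochoric): W = 0 (constant volume).
After step 1: P = 297.5 kPa (V unchanged).
Step 2 (isobaric): W = PΔV = (297.5 kPa)(52.2 − 23.5 L) = 8537 J.
W_total = 0 + 8537 = 8537 J.

W_total ≈ 8540 J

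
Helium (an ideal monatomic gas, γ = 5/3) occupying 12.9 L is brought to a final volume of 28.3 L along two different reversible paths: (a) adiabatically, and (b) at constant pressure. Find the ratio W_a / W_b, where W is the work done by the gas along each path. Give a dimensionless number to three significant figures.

W_a / W_b ≈ 0.512

Path (a) adiabatic: W = P₁V₁(1 − (V₁/V₂)^(γ−1))/(γ−1) → W_a/(P₁V₁) = 0.6116.
Path (b) isobaric: W = P₁(V₂ − V₁) → W_b/(P₁V₁) = 1.194.
W_a / W_b = 0.6116 / 1.194 = 0.5123.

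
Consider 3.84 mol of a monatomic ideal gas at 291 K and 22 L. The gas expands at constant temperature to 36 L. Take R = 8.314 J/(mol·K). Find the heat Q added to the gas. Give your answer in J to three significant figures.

Isothermal ⇒ ΔU = 0, so Q = W = nRT ln(V₂/V₁).
Q = (3.84)(8.314)(291) ln(36/22) = 9290 × 0.4925 = 4575 J.

Q ≈ 4580 J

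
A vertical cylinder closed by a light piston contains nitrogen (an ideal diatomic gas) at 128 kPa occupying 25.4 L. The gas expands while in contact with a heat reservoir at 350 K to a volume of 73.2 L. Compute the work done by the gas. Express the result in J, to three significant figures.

W ≈ 3440 J

Isothermal: W = nRT ln(V₂/V₁) = P₁V₁ ln(V₂/V₁).
P₁V₁ = (128 kPa)(25.4 L) = 3251 J.
W = 3251 × ln(73.2/25.4) = 3251 × 1.058
W_by_gas = 3441 J.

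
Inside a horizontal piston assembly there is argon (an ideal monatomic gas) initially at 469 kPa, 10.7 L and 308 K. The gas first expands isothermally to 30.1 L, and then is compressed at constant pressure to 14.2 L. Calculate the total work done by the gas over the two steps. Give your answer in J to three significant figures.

Step 1 (isothermal): W = P₁V₁ ln(V₂/V₁) = (5018) ln(30.1/10.7) = 5190 J.
After step 1: P = 166.7 kPa, V = 30.1 L, T = 308 K.
Step 2 (isobaric): W = PΔV = (166.7 kPa)(14.2 − 30.1 L) = -2651 J.
W_total = 5190 − 2651 = 2539 J.

W_total ≈ 2540 J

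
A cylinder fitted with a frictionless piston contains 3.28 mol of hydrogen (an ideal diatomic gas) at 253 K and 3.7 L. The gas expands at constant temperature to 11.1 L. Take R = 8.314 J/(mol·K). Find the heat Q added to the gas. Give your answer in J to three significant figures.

Q ≈ 7580 J

Isothermal ⇒ ΔU = 0, so Q = W = nRT ln(V₂/V₁).
Q = (3.28)(8.314)(253) ln(11.1/3.7) = 6899 × 1.099 = 7580 J.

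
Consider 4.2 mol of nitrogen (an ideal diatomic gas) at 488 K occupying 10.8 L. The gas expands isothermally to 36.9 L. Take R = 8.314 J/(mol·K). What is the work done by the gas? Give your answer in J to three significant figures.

W ≈ 20900 J

Isothermal: W = nRT ln(V₂/V₁).
W = (4.2)(8.314)(488) × ln(36.9/10.8)
  = 17040 × 1.229
W_by_gas = 20937 J.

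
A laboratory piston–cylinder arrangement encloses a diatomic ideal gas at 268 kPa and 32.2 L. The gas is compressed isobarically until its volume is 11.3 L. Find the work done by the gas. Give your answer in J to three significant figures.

Isobaric: W = P ΔV.
W = (268 kPa)(11.3 − 32.2 L) = (268)(-20.9) = -5601 J.

W ≈ -5600 J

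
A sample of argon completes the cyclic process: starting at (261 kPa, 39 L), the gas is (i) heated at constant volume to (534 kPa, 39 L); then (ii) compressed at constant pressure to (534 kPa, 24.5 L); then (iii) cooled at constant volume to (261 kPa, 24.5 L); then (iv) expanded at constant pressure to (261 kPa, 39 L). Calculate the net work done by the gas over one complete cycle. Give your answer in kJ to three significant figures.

W_net ≈ -3.96 kJ

Constant-volume legs do no work.
W(ii) = (534)(24.5 − 39) = -7743 J; W(iv) = (261)(39 − 24.5) = 3784 J.
W_net = -7743 + 3784 = -3958 J (the counter-clockwise enclosed area).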